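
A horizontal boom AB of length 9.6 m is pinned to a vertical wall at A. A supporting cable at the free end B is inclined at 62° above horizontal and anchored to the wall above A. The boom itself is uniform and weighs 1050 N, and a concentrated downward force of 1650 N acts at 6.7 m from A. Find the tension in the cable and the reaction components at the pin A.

ΣM about A: T·sin62°·9.6 − 1050·4.8 − 1650·6.7 = 0 → T = 16095/(9.6·0.882948) = 1898.82 ≈ 1899 N.
ΣF_x = 0: A_x − T·cos62° = 0 → A_x = 1898.82 × 0.469472 = 891.4 N.
ΣF_y = 0: A_y + T·sin62° − 1050 − 1650 = 0 → A_y = 2700 − 1898.82 × 0.882948 = 1023 N.

T = 1899 N, A_x = 891.4 N, A_y = 1023 N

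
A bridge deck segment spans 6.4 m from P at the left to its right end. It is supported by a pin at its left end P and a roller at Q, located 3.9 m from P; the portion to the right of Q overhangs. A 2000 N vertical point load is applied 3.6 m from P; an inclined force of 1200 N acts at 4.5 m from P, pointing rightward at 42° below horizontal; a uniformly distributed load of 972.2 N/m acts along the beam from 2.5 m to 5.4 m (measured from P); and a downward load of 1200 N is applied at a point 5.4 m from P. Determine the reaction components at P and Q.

Resultant of the distributed load: 972.2 × 2.9 = 2819.38 N at 3.95 m from P.
Moments about P: Q_y·3.9 − 2000·3.6 − 1200·sin42°·4.5 − (972.2·2.9)·3.95 − 1200·5.4 = 0 → Q_y = 28429.9/3.9 = 7289.72 ≈ 7290 N.
ΣF_y = 0: P_y + 7289.72 − 2000 − 1200·sin42° − 972.2·2.9 − 1200 = 0 → P_y = -467.4 N.
ΣF_x = 0: P_x + 1200·cos42° = 0 → P_x = -891.8 N.

P_x = -891.8 N, P_y = -467.4 N, Q_y = 7290 N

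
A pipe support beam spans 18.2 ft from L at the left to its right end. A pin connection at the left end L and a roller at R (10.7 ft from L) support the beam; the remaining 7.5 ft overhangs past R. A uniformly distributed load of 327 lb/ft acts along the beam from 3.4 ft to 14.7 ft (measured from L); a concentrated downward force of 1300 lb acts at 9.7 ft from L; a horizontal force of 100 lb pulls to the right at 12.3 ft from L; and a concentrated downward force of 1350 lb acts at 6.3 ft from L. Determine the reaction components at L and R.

Resultant of the distributed load: 327 × 11.3 = 3695.1 lb at 9.05 ft from L.
Taking moments about L: R_y·10.7 − (327·11.3)·9.05 − 1300·9.7 − 1350·6.3 = 0 → R_y = 54555.655/10.7 = 5098.66 ≈ 5099 lb.
ΣF_y = 0: L_y + 5098.66 − 327·11.3 − 1300 − 1350 = 0 → L_y = 1246 lb.
ΣF_x = 0: L_x + 100 = 0 → L_x = -100.0 lb.

L_x = -100.0 lb, L_y = 1246 lb, R_y = 5099 lb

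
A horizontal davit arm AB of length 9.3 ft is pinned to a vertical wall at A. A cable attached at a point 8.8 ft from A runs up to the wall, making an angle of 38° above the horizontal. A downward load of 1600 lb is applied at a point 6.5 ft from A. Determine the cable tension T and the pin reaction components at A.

ΣM about A: T·sin38°·8.8 − 1600·6.5 = 0 → T = 10400/(8.8·0.615661) = 1919.59 ≈ 1920 lb.
ΣF_x = 0: A_x − T·cos38° = 0 → A_x = 1919.59 × 0.788011 = 1513 lb.
ΣF_y = 0: A_y + T·sin38° − 1600 = 0 → A_y = 1600 − 1919.59 × 0.615661 = 418.2 lb.

T = 1920 lb, A_x = 1513 lb, A_y = 418.2 lb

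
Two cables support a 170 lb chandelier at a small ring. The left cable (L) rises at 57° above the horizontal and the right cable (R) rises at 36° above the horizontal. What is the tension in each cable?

ΣF_x = 0: −T_L·cos57° + T_R·cos36° = 0 → T_R = 0.673211·T_L.
ΣF_y = 0: T_L·sin57° + T_R·sin36° = 170.
Substitute: T_L·(0.838671 + 0.673211·0.587785) = 170 → T_L = 137.722 ≈ 137.7 lb.
Then T_R = 0.673211 × 137.722 = 92.72 lb.

T_L = 137.7 lb, T_R = 92.72 lb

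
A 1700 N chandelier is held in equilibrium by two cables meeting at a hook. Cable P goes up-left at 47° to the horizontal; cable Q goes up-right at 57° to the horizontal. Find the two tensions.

T_P = 954.2 N, T_Q = 1195 N

ΣF_x = 0: −T_P·cos47° + T_Q·cos57° = 0 → T_Q = 1.2522·T_P.
ΣF_y = 0: T_P·sin47° + T_Q·sin57° = 1700.
Substitute: T_P·(0.731354 + 1.2522·0.838671) = 1700 → T_P = 954.232 ≈ 954.2 N.
Then T_Q = 1.2522 × 954.232 = 1195 N.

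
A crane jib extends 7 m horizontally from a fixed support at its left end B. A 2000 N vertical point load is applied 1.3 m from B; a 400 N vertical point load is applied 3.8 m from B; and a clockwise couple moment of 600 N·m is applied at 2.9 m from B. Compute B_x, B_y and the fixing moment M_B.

ΣF_x = 0: B_x = 0.
ΣF_y = 0: B_y − 2000 − 400 = 0 → B_y = 2400 N.
ΣM about B: M_B − 2000·1.3 − 400·3.8 − 600 = 0 → M_B = 4720 N·m.

B_x = 0, B_y = 2400 N, M_B = 4720 N·m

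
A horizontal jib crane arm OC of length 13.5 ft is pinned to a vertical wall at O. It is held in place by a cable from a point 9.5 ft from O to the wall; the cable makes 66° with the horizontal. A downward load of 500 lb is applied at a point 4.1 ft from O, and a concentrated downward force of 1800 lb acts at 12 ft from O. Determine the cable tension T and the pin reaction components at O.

T = 2725 lb, O_x = 1108 lb, O_y = -189.5 lb

ΣM about O: T·sin66°·9.5 − 500·4.1 − 1800·12 = 0 → T = 23650/(9.5·0.913545) = 2725.07 ≈ 2725 lb.
ΣF_x = 0: O_x − T·cos66° = 0 → O_x = 2725.07 × 0.406737 = 1108 lb.
ΣF_y = 0: O_y + T·sin66° − 500 − 1800 = 0 → O_y = 2300 − 2725.07 × 0.913545 = -189.5 lb.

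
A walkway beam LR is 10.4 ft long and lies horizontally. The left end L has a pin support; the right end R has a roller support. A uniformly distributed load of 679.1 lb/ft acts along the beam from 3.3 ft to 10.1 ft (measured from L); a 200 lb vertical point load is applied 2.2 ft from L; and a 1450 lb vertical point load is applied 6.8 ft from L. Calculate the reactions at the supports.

L_x = 0, L_y = 2303 lb, R_y = 3965 lb

Resultant of the distributed load: 679.1 × 6.8 = 4617.88 lb at 6.7 ft from L.
Taking moments about L: R_y·10.4 − (679.1·6.8)·6.7 − 200·2.2 − 1450·6.8 = 0 → R_y = 41239.796/10.4 = 3965.37 ≈ 3965 lb.
ΣF_y = 0: L_y + 3965.37 − 679.1·6.8 − 200 − 1450 = 0 → L_y = 2303 lb.
ΣF_x = 0: no horizontal applied forces, so L_x = 0.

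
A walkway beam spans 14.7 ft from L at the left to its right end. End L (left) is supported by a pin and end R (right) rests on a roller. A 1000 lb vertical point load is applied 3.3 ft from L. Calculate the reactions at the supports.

L_x = 0, L_y = 775.5 lb, R_y = 224.5 lb

Taking moments about L: R_y·14.7 − 1000·3.3 = 0 → R_y = 3300/14.7 = 224.49 ≈ 224.5 lb.
ΣF_y = 0: L_y + 224.49 − 1000 = 0 → L_y = 775.5 lb.
ΣF_x = 0: no horizontal applied forces, so L_x = 0.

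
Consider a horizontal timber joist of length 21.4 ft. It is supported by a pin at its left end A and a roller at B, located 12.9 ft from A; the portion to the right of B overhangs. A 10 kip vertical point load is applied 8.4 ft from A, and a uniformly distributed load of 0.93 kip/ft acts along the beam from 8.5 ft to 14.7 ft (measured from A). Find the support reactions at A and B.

A_x = 0, A_y = 4.069 kip, B_y = 11.70 kip

Resultant of the distributed load: 0.93 × 6.2 = 5.766 kip at 11.6 ft from A.
Moments about A: B_y·12.9 − 10·8.4 − (0.93·6.2)·11.6 = 0 → B_y = 150.8856/12.9 = 11.6966 ≈ 11.70 kip.
ΣF_y = 0: A_y + 11.6966 − 10 − 0.93·6.2 = 0 → A_y = 4.069 kip.
ΣF_x = 0: no horizontal applied forces, so A_x = 0.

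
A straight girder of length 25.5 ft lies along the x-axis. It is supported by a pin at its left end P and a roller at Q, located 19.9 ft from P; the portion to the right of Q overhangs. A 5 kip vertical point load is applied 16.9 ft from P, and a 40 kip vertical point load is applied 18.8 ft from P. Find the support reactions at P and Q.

ΣM about P: Q_y·19.9 − 5·16.9 − 40·18.8 = 0 → Q_y = 836.5/19.9 = 42.0352 ≈ 42.04 kip.
ΣF_y = 0: P_y + 42.0352 − 5 − 40 = 0 → P_y = 2.965 kip.
ΣF_x = 0: no horizontal applied forces, so P_x = 0.

P_x = 0, P_y = 2.965 kip, Q_y = 42.04 kip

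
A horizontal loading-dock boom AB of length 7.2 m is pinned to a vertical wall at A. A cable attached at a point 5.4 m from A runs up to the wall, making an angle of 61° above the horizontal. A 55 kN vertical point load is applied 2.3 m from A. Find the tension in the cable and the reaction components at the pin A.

ΣM about A: T·sin61°·5.4 − 55·2.3 = 0 → T = 126.5/(5.4·0.87462) = 26.7841 ≈ 26.78 kN.
ΣF_x = 0: A_x − T·cos61° = 0 → A_x = 26.7841 × 0.48481 = 12.99 kN.
ΣF_y = 0: A_y + T·sin61° − 55 = 0 → A_y = 55 − 26.7841 × 0.87462 = 31.57 kN.

T = 26.78 kN, A_x = 12.99 kN, A_y = 31.57 kN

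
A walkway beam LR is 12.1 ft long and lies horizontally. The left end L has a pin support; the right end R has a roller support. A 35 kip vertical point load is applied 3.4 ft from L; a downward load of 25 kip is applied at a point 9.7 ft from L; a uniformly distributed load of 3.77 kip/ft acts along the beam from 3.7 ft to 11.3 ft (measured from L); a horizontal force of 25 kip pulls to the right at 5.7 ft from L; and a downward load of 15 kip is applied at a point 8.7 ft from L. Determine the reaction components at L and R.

L_x = -25.00 kip, L_y = 45.23 kip, R_y = 58.42 kip

Resultant of the distributed load: 3.77 × 7.6 = 28.652 kip at 7.5 ft from L.
ΣM about L: R_y·12.1 − 35·3.4 − 25·9.7 − (3.77·7.6)·7.5 − 15·8.7 = 0 → R_y = 706.89/12.1 = 58.4207 ≈ 58.42 kip.
ΣF_y = 0: L_y + 58.4207 − 35 − 25 − 3.77·7.6 − 15 = 0 → L_y = 45.23 kip.
ΣF_x = 0: L_x + 25 = 0 → L_x = -25.00 kip.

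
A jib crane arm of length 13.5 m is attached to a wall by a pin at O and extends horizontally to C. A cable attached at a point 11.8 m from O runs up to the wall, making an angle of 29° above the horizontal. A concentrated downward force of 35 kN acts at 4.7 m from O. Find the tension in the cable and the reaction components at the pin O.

ΣM about O: T·sin29°·11.8 − 35·4.7 = 0 → T = 164.5/(11.8·0.48481) = 28.7549 ≈ 28.75 kN.
ΣF_x = 0: O_x − T·cos29° = 0 → O_x = 28.7549 × 0.87462 = 25.15 kN.
ΣF_y = 0: O_y + T·sin29° − 35 = 0 → O_y = 35 − 28.7549 × 0.48481 = 21.06 kN.

T = 28.75 kN, O_x = 25.15 kN, O_y = 21.06 kN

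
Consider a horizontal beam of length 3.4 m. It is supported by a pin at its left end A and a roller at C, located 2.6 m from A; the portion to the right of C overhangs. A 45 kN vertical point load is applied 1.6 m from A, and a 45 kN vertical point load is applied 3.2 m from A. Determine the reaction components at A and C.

A_x = 0, A_y = 6.923 kN, C_y = 83.08 kN

Moments about A: C_y·2.6 − 45·1.6 − 45·3.2 = 0 → C_y = 216/2.6 = 83.0769 ≈ 83.08 kN.
ΣF_y = 0: A_y + 83.0769 − 45 − 45 = 0 → A_y = 6.923 kN.
ΣF_x = 0: no horizontal applied forces, so A_x = 0.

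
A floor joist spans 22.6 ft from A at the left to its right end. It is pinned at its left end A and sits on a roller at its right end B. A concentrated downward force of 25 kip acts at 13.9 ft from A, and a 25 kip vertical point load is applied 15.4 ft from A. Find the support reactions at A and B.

ΣM about A: B_y·22.6 − 25·13.9 − 25·15.4 = 0 → B_y = 732.5/22.6 = 32.4115 ≈ 32.41 kip.
ΣF_y = 0: A_y + 32.4115 − 25 − 25 = 0 → A_y = 17.59 kip.
ΣF_x = 0: no horizontal applied forces, so A_x = 0.

A_x = 0, A_y = 17.59 kip, B_y = 32.41 kip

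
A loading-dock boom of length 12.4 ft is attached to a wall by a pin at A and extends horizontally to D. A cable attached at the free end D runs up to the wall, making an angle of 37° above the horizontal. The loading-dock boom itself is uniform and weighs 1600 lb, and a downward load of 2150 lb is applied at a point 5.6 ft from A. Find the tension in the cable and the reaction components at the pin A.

ΣM about A: T·sin37°·12.4 − 1600·6.2 − 2150·5.6 = 0 → T = 21960/(12.4·0.601815) = 2942.71 ≈ 2943 lb.
ΣF_x = 0: A_x − T·cos37° = 0 → A_x = 2942.71 × 0.798636 = 2350 lb.
ΣF_y = 0: A_y + T·sin37° − 1600 − 2150 = 0 → A_y = 3750 − 2942.71 × 0.601815 = 1979 lb.

T = 2943 lb, A_x = 2350 lb, A_y = 1979 lb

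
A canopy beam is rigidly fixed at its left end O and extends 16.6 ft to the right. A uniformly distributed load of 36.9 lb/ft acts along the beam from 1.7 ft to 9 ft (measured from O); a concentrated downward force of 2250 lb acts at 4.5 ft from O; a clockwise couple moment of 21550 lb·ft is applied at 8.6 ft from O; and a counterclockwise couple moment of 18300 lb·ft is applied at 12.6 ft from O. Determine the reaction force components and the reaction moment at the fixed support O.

Resultant of the distributed load: 36.9 × 7.3 = 269.37 lb at 5.35 ft from O.
ΣF_x = 0: O_x = 0.
ΣF_y = 0: O_y − 36.9·7.3 − 2250 = 0 → O_y = 2519 lb.
ΣM about O: M_O − (36.9·7.3)·5.35 − 2250·4.5 − 21550 + 18300 = 0 → M_O = 14820 lb·ft.

O_x = 0, O_y = 2519 lb, M_O = 14820 lb·ft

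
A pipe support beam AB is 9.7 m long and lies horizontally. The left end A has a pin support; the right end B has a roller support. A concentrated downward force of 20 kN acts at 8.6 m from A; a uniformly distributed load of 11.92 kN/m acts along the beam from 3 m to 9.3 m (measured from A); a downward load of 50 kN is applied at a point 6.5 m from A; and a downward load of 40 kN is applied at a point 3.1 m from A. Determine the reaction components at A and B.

Resultant of the distributed load: 11.92 × 6.3 = 75.096 kN at 6.15 m from A.
Moments about A: B_y·9.7 − 20·8.6 − (11.92·6.3)·6.15 − 50·6.5 − 40·3.1 = 0 → B_y = 1082.8404/9.7 = 111.633 ≈ 111.6 kN.
ΣF_y = 0: A_y + 111.633 − 20 − 11.92·6.3 − 50 − 40 = 0 → A_y = 73.46 kN.
ΣF_x = 0: no horizontal applied forces, so A_x = 0.

A_x = 0, A_y = 73.46 kN, B_y = 111.6 kN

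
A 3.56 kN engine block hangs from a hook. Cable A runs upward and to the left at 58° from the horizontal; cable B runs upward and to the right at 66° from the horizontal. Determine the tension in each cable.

ΣF_x = 0: −T_A·cos58° + T_B·cos66° = 0 → T_B = 1.30286·T_A.
ΣF_y = 0: T_A·sin58° + T_B·sin66° = 3.56.
Substitute: T_A·(0.848048 + 1.30286·0.913545) = 3.56 → T_A = 1.74658 ≈ 1.747 kN.
Then T_B = 1.30286 × 1.74658 = 2.276 kN.

T_A = 1.747 kN, T_B = 2.276 kN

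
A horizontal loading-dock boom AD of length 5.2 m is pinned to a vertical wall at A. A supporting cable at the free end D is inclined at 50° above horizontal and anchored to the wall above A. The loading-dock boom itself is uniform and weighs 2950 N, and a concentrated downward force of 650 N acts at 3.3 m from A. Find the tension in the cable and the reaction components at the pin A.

T = 2464 N, A_x = 1584 N, A_y = 1712 N

ΣM about A: T·sin50°·5.2 − 2950·2.6 − 650·3.3 = 0 → T = 9815/(5.2·0.766044) = 2463.96 ≈ 2464 N.
ΣF_x = 0: A_x − T·cos50° = 0 → A_x = 2463.96 × 0.642788 = 1584 N.
ΣF_y = 0: A_y + T·sin50° − 2950 − 650 = 0 → A_y = 3600 − 2463.96 × 0.766044 = 1712 N.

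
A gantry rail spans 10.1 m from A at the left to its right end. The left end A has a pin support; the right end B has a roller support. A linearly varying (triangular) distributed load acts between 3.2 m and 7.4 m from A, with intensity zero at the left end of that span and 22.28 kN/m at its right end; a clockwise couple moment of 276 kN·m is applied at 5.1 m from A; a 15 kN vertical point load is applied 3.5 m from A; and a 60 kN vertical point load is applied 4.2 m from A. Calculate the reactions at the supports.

A_x = 0, A_y = 36.52 kN, B_y = 85.27 kN

Resultant of the triangular load: ½ × 22.28 × 4.2 = 46.788 kN, acting at 6 m from A (one-third of the span from the peak).
Moments about A: B_y·10.1 − (½·22.28·4.2)·6 − 276 − 15·3.5 − 60·4.2 = 0 → B_y = 861.228/10.1 = 85.2701 ≈ 85.27 kN.
ΣF_y = 0: A_y + 85.2701 − ½·22.28·4.2 − 15 − 60 = 0 → A_y = 36.52 kN.
ΣF_x = 0: no horizontal applied forces, so A_x = 0.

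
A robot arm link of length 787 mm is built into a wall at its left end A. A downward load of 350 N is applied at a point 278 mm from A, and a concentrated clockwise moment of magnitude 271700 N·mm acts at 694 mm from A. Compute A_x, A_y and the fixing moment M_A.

ΣF_x = 0: A_x = 0.
ΣF_y = 0: A_y − 350 = 0 → A_y = 350.0 N.
ΣM about A: M_A − 350·278 − 271700 = 0 → M_A = 369000 N·mm.

A_x = 0, A_y = 350.0 N, M_A = 369000 N·mm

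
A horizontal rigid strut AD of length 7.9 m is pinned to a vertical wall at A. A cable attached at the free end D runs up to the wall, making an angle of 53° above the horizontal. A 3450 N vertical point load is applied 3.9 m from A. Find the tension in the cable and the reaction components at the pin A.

ΣM about A: T·sin53°·7.9 − 3450·3.9 = 0 → T = 13455/(7.9·0.798636) = 2132.59 ≈ 2133 N.
ΣF_x = 0: A_x − T·cos53° = 0 → A_x = 2132.59 × 0.601815 = 1283 N.
ΣF_y = 0: A_y + T·sin53° − 3450 = 0 → A_y = 3450 − 2132.59 × 0.798636 = 1747 N.

T = 2133 N, A_x = 1283 N, A_y = 1747 N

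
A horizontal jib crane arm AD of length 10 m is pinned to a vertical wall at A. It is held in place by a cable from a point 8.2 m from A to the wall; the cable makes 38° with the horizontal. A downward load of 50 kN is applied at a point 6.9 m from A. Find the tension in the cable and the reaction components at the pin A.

T = 68.34 kN, A_x = 53.85 kN, A_y = 7.927 kN

ΣM about A: T·sin38°·8.2 − 50·6.9 = 0 → T = 345/(8.2·0.615661) = 68.3382 ≈ 68.34 kN.
ΣF_x = 0: A_x − T·cos38° = 0 → A_x = 68.3382 × 0.788011 = 53.85 kN.
ΣF_y = 0: A_y + T·sin38° − 50 = 0 → A_y = 50 − 68.3382 × 0.615661 = 7.927 kN.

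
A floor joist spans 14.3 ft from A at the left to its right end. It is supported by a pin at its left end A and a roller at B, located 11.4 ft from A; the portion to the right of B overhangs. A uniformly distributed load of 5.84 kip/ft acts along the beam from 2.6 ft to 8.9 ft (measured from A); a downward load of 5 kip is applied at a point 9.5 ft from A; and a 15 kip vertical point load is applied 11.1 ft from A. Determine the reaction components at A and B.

Resultant of the distributed load: 5.84 × 6.3 = 36.792 kip at 5.75 ft from A.
Moments about A: B_y·11.4 − (5.84·6.3)·5.75 − 5·9.5 − 15·11.1 = 0 → B_y = 425.554/11.4 = 37.3293 ≈ 37.33 kip.
ΣF_y = 0: A_y + 37.3293 − 5.84·6.3 − 5 − 15 = 0 → A_y = 19.46 kip.
ΣF_x = 0: no horizontal applied forces, so A_x = 0.

A_x = 0, A_y = 19.46 kip, B_y = 37.33 kip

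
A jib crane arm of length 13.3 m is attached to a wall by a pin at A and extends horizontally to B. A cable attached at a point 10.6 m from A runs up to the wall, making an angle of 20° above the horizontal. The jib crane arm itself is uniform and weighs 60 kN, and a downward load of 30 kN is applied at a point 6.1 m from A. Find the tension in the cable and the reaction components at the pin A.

ΣM about A: T·sin20°·10.6 − 60·6.65 − 30·6.1 = 0 → T = 582/(10.6·0.34202) = 160.533 ≈ 160.5 kN.
ΣF_x = 0: A_x − T·cos20° = 0 → A_x = 160.533 × 0.939693 = 150.9 kN.
ΣF_y = 0: A_y + T·sin20° − 60 − 30 = 0 → A_y = 90 − 160.533 × 0.34202 = 35.09 kN.

T = 160.5 kN, A_x = 150.9 kN, A_y = 35.09 kN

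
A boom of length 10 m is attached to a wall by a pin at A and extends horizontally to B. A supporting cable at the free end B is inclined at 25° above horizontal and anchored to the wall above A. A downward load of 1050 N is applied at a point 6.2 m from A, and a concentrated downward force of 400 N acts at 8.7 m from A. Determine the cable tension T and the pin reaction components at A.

T = 2364 N, A_x = 2142 N, A_y = 451.0 N

ΣM about A: T·sin25°·10 − 1050·6.2 − 400·8.7 = 0 → T = 9990/(10·0.422618) = 2363.84 ≈ 2364 N.
ΣF_x = 0: A_x − T·cos25° = 0 → A_x = 2363.84 × 0.906308 = 2142 N.
ΣF_y = 0: A_y + T·sin25° − 1050 − 400 = 0 → A_y = 1450 − 2363.84 × 0.422618 = 451.0 N.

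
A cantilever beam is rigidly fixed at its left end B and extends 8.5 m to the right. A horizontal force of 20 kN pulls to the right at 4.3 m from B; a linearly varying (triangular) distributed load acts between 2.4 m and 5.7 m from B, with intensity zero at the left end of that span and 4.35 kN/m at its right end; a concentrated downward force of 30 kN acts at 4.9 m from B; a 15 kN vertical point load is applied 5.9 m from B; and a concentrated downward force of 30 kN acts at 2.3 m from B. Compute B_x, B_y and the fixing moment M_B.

B_x = -20.00 kN, B_y = 82.18 kN, M_B = 337.5 kN·m

Resultant of the triangular load: ½ × 4.35 × 3.3 = 7.1775 kN, acting at 4.6 m from B (one-third of the span from the peak).
ΣF_x = 0: B_x + 20 = 0 → B_x = -20.00 kN.
ΣF_y = 0: B_y − ½·4.35·3.3 − 30 − 15 − 30 = 0 → B_y = 82.18 kN.
ΣM about B: M_B − (½·4.35·3.3)·4.6 − 30·4.9 − 15·5.9 − 30·2.3 = 0 → M_B = 337.5 kN·m.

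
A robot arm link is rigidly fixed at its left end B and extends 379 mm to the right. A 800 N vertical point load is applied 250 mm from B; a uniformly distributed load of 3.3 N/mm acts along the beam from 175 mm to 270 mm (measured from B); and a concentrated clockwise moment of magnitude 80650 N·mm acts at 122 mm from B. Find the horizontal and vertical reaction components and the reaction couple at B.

B_x = 0, B_y = 1114 N, M_B = 350400 N·mm

Resultant of the distributed load: 3.3 × 95 = 313.5 N at 222.5 mm from B.
ΣF_x = 0: B_x = 0.
ΣF_y = 0: B_y − 800 − 3.3·95 = 0 → B_y = 1114 N.
ΣM about B: M_B − 800·250 − (3.3·95)·222.5 − 80650 = 0 → M_B = 350400 N·mm.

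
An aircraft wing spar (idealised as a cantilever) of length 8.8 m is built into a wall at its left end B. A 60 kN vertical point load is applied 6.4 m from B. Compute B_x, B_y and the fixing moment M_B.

B_x = 0, B_y = 60.00 kN, M_B = 384.0 kN·m

ΣF_x = 0: B_x = 0.
ΣF_y = 0: B_y − 60 = 0 → B_y = 60.00 kN.
ΣM about B: M_B − 60·6.4 = 0 → M_B = 384.0 kN·m.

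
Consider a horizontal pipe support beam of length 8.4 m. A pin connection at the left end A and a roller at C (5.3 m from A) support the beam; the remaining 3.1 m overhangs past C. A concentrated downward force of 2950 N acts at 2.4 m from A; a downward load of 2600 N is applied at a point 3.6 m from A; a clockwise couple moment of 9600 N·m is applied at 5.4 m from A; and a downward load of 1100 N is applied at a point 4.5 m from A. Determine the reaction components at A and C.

Taking moments about A: C_y·5.3 − 2950·2.4 − 2600·3.6 − 9600 − 1100·4.5 = 0 → C_y = 30990/5.3 = 5847.17 ≈ 5847 N.
ΣF_y = 0: A_y + 5847.17 − 2950 − 2600 − 1100 = 0 → A_y = 802.8 N.
ΣF_x = 0: no horizontal applied forces, so A_x = 0.

A_x = 0, A_y = 802.8 N, C_y = 5847 N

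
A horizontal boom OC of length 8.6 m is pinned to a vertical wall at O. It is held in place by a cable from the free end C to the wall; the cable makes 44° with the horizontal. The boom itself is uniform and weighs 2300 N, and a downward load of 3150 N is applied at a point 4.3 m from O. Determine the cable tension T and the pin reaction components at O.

ΣM about O: T·sin44°·8.6 − 2300·4.3 − 3150·4.3 = 0 → T = 23435/(8.6·0.694658) = 3922.79 ≈ 3923 N.
ΣF_x = 0: O_x − T·cos44° = 0 → O_x = 3922.79 × 0.71934 = 2822 N.
ΣF_y = 0: O_y + T·sin44° − 2300 − 3150 = 0 → O_y = 5450 − 3922.79 × 0.694658 = 2725 N.

T = 3923 N, O_x = 2822 N, O_y = 2725 N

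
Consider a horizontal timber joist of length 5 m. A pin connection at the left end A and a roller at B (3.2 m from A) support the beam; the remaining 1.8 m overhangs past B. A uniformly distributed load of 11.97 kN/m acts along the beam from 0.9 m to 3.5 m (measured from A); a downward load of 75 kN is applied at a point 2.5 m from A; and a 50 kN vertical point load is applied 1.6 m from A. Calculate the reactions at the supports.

A_x = 0, A_y = 51.13 kN, B_y = 105.0 kN

Resultant of the distributed load: 11.97 × 2.6 = 31.122 kN at 2.2 m from A.
Taking moments about A: B_y·3.2 − (11.97·2.6)·2.2 − 75·2.5 − 50·1.6 = 0 → B_y = 335.9684/3.2 = 104.99 ≈ 105.0 kN.
ΣF_y = 0: A_y + 104.99 − 11.97·2.6 − 75 − 50 = 0 → A_y = 51.13 kN.
ΣF_x = 0: no horizontal applied forces, so A_x = 0.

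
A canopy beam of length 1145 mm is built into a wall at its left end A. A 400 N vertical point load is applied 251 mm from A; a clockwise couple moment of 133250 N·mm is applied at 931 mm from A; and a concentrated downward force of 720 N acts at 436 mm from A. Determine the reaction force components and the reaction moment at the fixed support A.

A_x = 0, A_y = 1120 N, M_A = 547600 N·mm

ΣF_x = 0: A_x = 0.
ΣF_y = 0: A_y − 400 − 720 = 0 → A_y = 1120 N.
ΣM about A: M_A − 400·251 − 133250 − 720·436 = 0 → M_A = 547600 N·mm.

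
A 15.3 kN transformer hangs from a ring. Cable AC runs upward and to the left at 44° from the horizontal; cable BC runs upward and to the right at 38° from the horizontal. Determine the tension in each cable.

T_AC = 12.18 kN, T_BC = 11.11 kN

ΣF_x = 0: −T_AC·cos44° + T_BC·cos38° = 0 → T_BC = 0.912855·T_AC.
ΣF_y = 0: T_AC·sin44° + T_BC·sin38° = 15.3.
Substitute: T_AC·(0.694658 + 0.912855·0.615661) = 15.3 → T_AC = 12.1751 ≈ 12.18 kN.
Then T_BC = 0.912855 × 12.1751 = 11.11 kN.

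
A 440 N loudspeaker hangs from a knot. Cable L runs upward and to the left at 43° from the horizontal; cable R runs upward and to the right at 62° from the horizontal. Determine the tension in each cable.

T_L = 213.9 N, T_R = 333.1 N

ΣF_x = 0: −T_L·cos43° + T_R·cos62° = 0 → T_R = 1.55782·T_L.
ΣF_y = 0: T_L·sin43° + T_R·sin62° = 440.
Substitute: T_L·(0.681998 + 1.55782·0.882948) = 440 → T_L = 213.855 ≈ 213.9 N.
Then T_R = 1.55782 × 213.855 = 333.1 N.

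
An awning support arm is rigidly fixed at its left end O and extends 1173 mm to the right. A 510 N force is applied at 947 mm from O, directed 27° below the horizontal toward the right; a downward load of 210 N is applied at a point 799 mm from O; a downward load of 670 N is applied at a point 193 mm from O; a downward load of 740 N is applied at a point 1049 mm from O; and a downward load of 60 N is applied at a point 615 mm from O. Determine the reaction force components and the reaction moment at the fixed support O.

ΣF_x = 0: O_x + 510·cos27° = 0 → O_x = -454.4 N.
ΣF_y = 0: O_y − 510·sin27° − 210 − 670 − 740 − 60 = 0 → O_y = 1912 N.
ΣM about O: M_O − 510·sin27°·947 − 210·799 − 670·193 − 740·1049 − 60·615 = 0 → M_O = 1330000 N·mm.

O_x = -454.4 N, O_y = 1912 N, M_O = 1330000 N·mm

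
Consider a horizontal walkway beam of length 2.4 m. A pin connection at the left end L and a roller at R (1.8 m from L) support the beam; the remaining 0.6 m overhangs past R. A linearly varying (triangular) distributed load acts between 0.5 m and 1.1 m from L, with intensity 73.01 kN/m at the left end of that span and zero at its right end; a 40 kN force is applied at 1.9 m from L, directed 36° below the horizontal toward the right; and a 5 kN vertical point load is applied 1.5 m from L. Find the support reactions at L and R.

Resultant of the triangular load: ½ × 73.01 × 0.6 = 21.903 kN, acting at 0.7 m from L (one-third of the span from the peak).
Taking moments about L: R_y·1.8 − (½·73.01·0.6)·0.7 − 40·sin36°·1.9 − 5·1.5 = 0 → R_y = 67.5038/1.8 = 37.5021 ≈ 37.50 kN.
ΣF_y = 0: L_y + 37.5021 − ½·73.01·0.6 − 40·sin36° − 5 = 0 → L_y = 12.91 kN.
ΣF_x = 0: L_x + 40·cos36° = 0 → L_x = -32.36 kN.

L_x = -32.36 kN, L_y = 12.91 kN, R_y = 37.50 kN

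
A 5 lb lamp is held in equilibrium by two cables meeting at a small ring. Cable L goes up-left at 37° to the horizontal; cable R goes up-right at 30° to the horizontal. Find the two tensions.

ΣF_x = 0: −T_L·cos37° + T_R·cos30° = 0 → T_R = 0.922185·T_L.
ΣF_y = 0: T_L·sin37° + T_R·sin30° = 5.
Substitute: T_L·(0.601815 + 0.922185·0.5) = 5 → T_L = 4.70408 ≈ 4.704 lb.
Then T_R = 0.922185 × 4.70408 = 4.338 lb.

T_L = 4.704 lb, T_R = 4.338 lb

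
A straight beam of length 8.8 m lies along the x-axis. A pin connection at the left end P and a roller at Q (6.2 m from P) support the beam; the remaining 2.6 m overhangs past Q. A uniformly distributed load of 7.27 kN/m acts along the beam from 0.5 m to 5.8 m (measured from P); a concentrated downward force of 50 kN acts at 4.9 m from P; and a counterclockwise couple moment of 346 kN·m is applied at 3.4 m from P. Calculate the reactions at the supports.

P_x = 0, P_y = 85.25 kN, Q_y = 3.286 kN

Resultant of the distributed load: 7.27 × 5.3 = 38.531 kN at 3.15 m from P.
Moments about P: Q_y·6.2 − (7.27·5.3)·3.15 − 50·4.9 + 346 = 0 → Q_y = 20.37265/6.2 = 3.28591 ≈ 3.286 kN.
ΣF_y = 0: P_y + 3.28591 − 7.27·5.3 − 50 = 0 → P_y = 85.25 kN.
ΣF_x = 0: no horizontal applied forces, so P_x = 0.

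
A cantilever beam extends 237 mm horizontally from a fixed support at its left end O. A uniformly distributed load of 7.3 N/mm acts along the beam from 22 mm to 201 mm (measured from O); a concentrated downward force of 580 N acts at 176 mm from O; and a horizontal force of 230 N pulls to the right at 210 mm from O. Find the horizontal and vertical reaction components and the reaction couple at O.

Resultant of the distributed load: 7.3 × 179 = 1306.7 N at 111.5 mm from O.
ΣF_x = 0: O_x + 230 = 0 → O_x = -230.0 N.
ΣF_y = 0: O_y − 7.3·179 − 580 = 0 → O_y = 1887 N.
ΣM about O: M_O − (7.3·179)·111.5 − 580·176 = 0 → M_O = 247800 N·mm.

O_x = -230.0 N, O_y = 1887 N, M_O = 247800 N·mm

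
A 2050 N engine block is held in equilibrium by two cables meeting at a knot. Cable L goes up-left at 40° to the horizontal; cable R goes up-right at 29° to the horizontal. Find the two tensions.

T_L = 1921 N, T_R = 1682 N

ΣF_x = 0: −T_L·cos40° + T_R·cos29° = 0 → T_R = 0.87586·T_L.
ΣF_y = 0: T_L·sin40° + T_R·sin29° = 2050.
Substitute: T_L·(0.642788 + 0.87586·0.48481) = 2050 → T_L = 1920.53 ≈ 1921 N.
Then T_R = 0.87586 × 1920.53 = 1682 N.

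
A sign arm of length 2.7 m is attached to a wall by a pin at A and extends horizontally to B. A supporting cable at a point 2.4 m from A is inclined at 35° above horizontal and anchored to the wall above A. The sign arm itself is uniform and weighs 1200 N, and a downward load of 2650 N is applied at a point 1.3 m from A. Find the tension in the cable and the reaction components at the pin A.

T = 3679 N, A_x = 3014 N, A_y = 1740 N

ΣM about A: T·sin35°·2.4 − 1200·1.35 − 2650·1.3 = 0 → T = 5065/(2.4·0.573576) = 3679.4 ≈ 3679 N.
ΣF_x = 0: A_x − T·cos35° = 0 → A_x = 3679.4 × 0.819152 = 3014 N.
ΣF_y = 0: A_y + T·sin35° − 1200 − 2650 = 0 → A_y = 3850 − 3679.4 × 0.573576 = 1740 N.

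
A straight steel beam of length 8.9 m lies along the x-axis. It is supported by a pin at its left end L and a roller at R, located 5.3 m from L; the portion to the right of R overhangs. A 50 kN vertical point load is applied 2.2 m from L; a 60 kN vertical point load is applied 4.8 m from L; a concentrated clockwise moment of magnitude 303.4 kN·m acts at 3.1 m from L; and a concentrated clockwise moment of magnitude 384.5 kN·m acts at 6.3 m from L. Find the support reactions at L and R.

ΣM about L: R_y·5.3 − 50·2.2 − 60·4.8 − 303.4 − 384.5 = 0 → R_y = 1085.9/5.3 = 204.887 ≈ 204.9 kN.
ΣF_y = 0: L_y + 204.887 − 50 − 60 = 0 → L_y = -94.89 kN.
ΣF_x = 0: no horizontal applied forces, so L_x = 0.

L_x = 0, L_y = -94.89 kN, R_y = 204.9 kN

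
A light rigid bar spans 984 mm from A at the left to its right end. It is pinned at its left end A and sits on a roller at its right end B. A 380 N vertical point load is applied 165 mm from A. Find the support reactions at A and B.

A_x = 0, A_y = 316.3 N, B_y = 63.72 N

ΣM about A: B_y·984 − 380·165 = 0 → B_y = 62700/984 = 63.7195 ≈ 63.72 N.
ΣF_y = 0: A_y + 63.7195 − 380 = 0 → A_y = 316.3 N.
ΣF_x = 0: no horizontal applied forces, so A_x = 0.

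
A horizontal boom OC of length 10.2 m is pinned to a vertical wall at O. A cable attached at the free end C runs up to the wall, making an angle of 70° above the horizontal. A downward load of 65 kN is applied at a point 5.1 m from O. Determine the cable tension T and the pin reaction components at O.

T = 34.59 kN, O_x = 11.83 kN, O_y = 32.50 kN

ΣM about O: T·sin70°·10.2 − 65·5.1 = 0 → T = 331.5/(10.2·0.939693) = 34.5858 ≈ 34.59 kN.
ΣF_x = 0: O_x − T·cos70° = 0 → O_x = 34.5858 × 0.34202 = 11.83 kN.
ΣF_y = 0: O_y + T·sin70° − 65 = 0 → O_y = 65 − 34.5858 × 0.939693 = 32.50 kN.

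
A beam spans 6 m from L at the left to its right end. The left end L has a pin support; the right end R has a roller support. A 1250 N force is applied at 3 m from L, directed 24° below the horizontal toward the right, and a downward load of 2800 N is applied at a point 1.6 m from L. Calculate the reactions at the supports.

ΣM about L: R_y·6 − 1250·sin24°·3 − 2800·1.6 = 0 → R_y = 6005.26/6 = 1000.88 ≈ 1001 N.
ΣF_y = 0: L_y + 1000.88 − 1250·sin24° − 2800 = 0 → L_y = 2308 N.
ΣF_x = 0: L_x + 1250·cos24° = 0 → L_x = -1142 N.

L_x = -1142 N, L_y = 2308 N, R_y = 1001 N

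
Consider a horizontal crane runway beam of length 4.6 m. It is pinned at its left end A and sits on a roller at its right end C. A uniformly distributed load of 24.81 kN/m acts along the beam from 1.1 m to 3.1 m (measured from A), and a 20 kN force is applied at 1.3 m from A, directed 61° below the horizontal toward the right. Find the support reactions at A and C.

A_x = -9.696 kN, A_y = 39.52 kN, C_y = 27.60 kN

Resultant of the distributed load: 24.81 × 2 = 49.62 kN at 2.1 m from A.
ΣM about A: C_y·4.6 − (24.81·2)·2.1 − 20·sin61°·1.3 = 0 → C_y = 126.942/4.6 = 27.5961 ≈ 27.60 kN.
ΣF_y = 0: A_y + 27.5961 − 24.81·2 − 20·sin61° = 0 → A_y = 39.52 kN.
ΣF_x = 0: A_x + 20·cos61° = 0 → A_x = -9.696 kN.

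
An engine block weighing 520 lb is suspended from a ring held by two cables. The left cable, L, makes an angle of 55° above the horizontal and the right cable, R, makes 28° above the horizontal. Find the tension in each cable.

T_L = 462.6 lb, T_R = 300.5 lb

ΣF_x = 0: −T_L·cos55° + T_R·cos28° = 0 → T_R = 0.649615·T_L.
ΣF_y = 0: T_L·sin55° + T_R·sin28° = 520.
Substitute: T_L·(0.819152 + 0.649615·0.469472) = 520 → T_L = 462.581 ≈ 462.6 lb.
Then T_R = 0.649615 × 462.581 = 300.5 lb.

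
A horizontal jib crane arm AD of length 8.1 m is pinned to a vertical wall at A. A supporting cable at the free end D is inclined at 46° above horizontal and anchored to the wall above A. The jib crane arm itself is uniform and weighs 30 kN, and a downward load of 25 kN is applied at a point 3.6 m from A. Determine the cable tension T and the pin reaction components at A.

ΣM about A: T·sin46°·8.1 − 30·4.05 − 25·3.6 = 0 → T = 211.5/(8.1·0.71934) = 36.2987 ≈ 36.30 kN.
ΣF_x = 0: A_x − T·cos46° = 0 → A_x = 36.2987 × 0.694658 = 25.22 kN.
ΣF_y = 0: A_y + T·sin46° − 30 − 25 = 0 → A_y = 55 − 36.2987 × 0.71934 = 28.89 kN.

T = 36.30 kN, A_x = 25.22 kN, A_y = 28.89 kN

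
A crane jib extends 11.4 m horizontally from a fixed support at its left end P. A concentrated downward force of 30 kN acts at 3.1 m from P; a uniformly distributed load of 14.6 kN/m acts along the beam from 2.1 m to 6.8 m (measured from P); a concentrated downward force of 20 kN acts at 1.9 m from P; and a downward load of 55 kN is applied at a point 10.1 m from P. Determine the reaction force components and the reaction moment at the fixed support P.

Resultant of the distributed load: 14.6 × 4.7 = 68.62 kN at 4.45 m from P.
ΣF_x = 0: P_x = 0.
ΣF_y = 0: P_y − 30 − 14.6·4.7 − 20 − 55 = 0 → P_y = 173.6 kN.
ΣM about P: M_P − 30·3.1 − (14.6·4.7)·4.45 − 20·1.9 − 55·10.1 = 0 → M_P = 991.9 kN·m.

P_x = 0, P_y = 173.6 kN, M_P = 991.9 kN·m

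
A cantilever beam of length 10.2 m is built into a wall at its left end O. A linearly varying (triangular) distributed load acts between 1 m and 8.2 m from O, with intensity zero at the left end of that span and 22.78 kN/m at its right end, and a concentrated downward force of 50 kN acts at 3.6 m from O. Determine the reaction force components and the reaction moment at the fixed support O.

Resultant of the triangular load: ½ × 22.78 × 7.2 = 82.008 kN, acting at 5.8 m from O (one-third of the span from the peak).
ΣF_x = 0: O_x = 0.
ΣF_y = 0: O_y − ½·22.78·7.2 − 50 = 0 → O_y = 132.0 kN.
ΣM about O: M_O − (½·22.78·7.2)·5.8 − 50·3.6 = 0 → M_O = 655.6 kN·m.

O_x = 0, O_y = 132.0 kN, M_O = 655.6 kN·m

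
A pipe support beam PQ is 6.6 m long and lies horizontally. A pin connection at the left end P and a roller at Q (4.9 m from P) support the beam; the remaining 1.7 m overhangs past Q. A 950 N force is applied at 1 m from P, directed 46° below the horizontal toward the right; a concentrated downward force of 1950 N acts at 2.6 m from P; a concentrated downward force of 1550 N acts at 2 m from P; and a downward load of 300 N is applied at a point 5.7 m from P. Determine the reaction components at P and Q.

Moments about P: Q_y·4.9 − 950·sin46°·1 − 1950·2.6 − 1550·2 − 300·5.7 = 0 → Q_y = 10563.4/4.9 = 2155.8 ≈ 2156 N.
ΣF_y = 0: P_y + 2155.8 − 950·sin46° − 1950 − 1550 − 300 = 0 → P_y = 2328 N.
ΣF_x = 0: P_x + 950·cos46° = 0 → P_x = -659.9 N.

P_x = -659.9 N, P_y = 2328 N, Q_y = 2156 N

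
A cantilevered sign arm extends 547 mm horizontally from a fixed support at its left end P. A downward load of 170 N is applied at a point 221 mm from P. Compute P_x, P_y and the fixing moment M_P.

ΣF_x = 0: P_x = 0.
ΣF_y = 0: P_y − 170 = 0 → P_y = 170.0 N.
ΣM about P: M_P − 170·221 = 0 → M_P = 37570 N·mm.

P_x = 0, P_y = 170.0 N, M_P = 37570 N·mm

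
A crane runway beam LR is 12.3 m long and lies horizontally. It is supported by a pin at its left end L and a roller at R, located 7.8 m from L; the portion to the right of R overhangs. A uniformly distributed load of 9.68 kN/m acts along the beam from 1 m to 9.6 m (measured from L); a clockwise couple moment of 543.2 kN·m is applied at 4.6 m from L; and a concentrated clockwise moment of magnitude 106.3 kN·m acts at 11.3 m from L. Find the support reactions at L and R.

Resultant of the distributed load: 9.68 × 8.6 = 83.248 kN at 5.3 m from L.
Taking moments about L: R_y·7.8 − (9.68·8.6)·5.3 − 543.2 − 106.3 = 0 → R_y = 1090.7144/7.8 = 139.835 ≈ 139.8 kN.
ΣF_y = 0: L_y + 139.835 − 9.68·8.6 = 0 → L_y = -56.59 kN.
ΣF_x = 0: no horizontal applied forces, so L_x = 0.

L_x = 0, L_y = -56.59 kN, R_y = 139.8 kN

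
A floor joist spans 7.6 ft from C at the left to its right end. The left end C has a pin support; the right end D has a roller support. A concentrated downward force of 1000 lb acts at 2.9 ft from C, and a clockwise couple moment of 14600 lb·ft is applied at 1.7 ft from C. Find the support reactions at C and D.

C_x = 0, C_y = -1303 lb, D_y = 2303 lb

Taking moments about C: D_y·7.6 − 1000·2.9 − 14600 = 0 → D_y = 17500/7.6 = 2302.63 ≈ 2303 lb.
ΣF_y = 0: C_y + 2302.63 − 1000 = 0 → C_y = -1303 lb.
ΣF_x = 0: no horizontal applied forces, so C_x = 0.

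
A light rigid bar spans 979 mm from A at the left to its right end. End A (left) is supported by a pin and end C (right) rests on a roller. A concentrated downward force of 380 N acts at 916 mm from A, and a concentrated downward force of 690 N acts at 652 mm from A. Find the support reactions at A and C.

Taking moments about A: C_y·979 − 380·916 − 690·652 = 0 → C_y = 797960/979 = 815.077 ≈ 815.1 N.
ΣF_y = 0: A_y + 815.077 − 380 − 690 = 0 → A_y = 254.9 N.
ΣF_x = 0: no horizontal applied forces, so A_x = 0.

A_x = 0, A_y = 254.9 N, C_y = 815.1 N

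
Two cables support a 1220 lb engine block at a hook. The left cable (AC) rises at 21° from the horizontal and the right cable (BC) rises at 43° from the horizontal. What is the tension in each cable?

ΣF_x = 0: −T_AC·cos21° + T_BC·cos43° = 0 → T_BC = 1.27651·T_AC.
ΣF_y = 0: T_AC·sin21° + T_BC·sin43° = 1220.
Substitute: T_AC·(0.358368 + 1.27651·0.681998) = 1220 → T_AC = 992.721 ≈ 992.7 lb.
Then T_BC = 1.27651 × 992.721 = 1267 lb.

T_AC = 992.7 lb, T_BC = 1267 lb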